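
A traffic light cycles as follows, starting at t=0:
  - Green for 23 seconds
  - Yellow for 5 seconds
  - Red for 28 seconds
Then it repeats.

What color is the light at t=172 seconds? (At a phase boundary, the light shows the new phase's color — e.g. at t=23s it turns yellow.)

Answer: green

Derivation:
Cycle length = 23 + 5 + 28 = 56s
t = 172, phase_t = 172 mod 56 = 4
4 < 23 (green end) → GREEN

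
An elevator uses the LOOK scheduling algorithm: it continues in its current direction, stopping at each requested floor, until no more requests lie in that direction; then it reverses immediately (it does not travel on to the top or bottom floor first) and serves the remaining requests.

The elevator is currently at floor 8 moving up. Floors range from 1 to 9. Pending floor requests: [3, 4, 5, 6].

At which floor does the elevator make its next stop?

Current floor: 8, direction: up
Requests above: []
Requests below: [3, 4, 5, 6]
Moving up but no requests above → reverse; nearest below is max([3, 4, 5, 6]) = 6

Answer: 6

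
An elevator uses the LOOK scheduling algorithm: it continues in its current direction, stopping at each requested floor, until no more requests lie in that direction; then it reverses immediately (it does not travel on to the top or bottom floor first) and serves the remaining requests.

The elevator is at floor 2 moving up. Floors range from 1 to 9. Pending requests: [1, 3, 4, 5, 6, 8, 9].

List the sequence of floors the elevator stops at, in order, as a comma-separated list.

Current: 2, moving UP
Serve above first (ascending): [3, 4, 5, 6, 8, 9]
Then reverse, serve below (descending): [1]

Answer: 3, 4, 5, 6, 8, 9, 1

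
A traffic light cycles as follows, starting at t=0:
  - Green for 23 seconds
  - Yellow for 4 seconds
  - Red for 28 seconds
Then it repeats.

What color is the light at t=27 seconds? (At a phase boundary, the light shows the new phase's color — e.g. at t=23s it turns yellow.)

Cycle length = 23 + 4 + 28 = 55s
t = 27, phase_t = 27 mod 55 = 27
27 >= 27 → RED

Answer: red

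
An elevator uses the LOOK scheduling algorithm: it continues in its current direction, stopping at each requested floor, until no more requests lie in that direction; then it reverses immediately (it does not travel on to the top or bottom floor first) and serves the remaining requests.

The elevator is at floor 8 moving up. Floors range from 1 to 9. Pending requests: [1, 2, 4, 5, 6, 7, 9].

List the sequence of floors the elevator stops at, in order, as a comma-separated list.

Current: 8, moving UP
Serve above first (ascending): [9]
Then reverse, serve below (descending): [7, 6, 5, 4, 2, 1]

Answer: 9, 7, 6, 5, 4, 2, 1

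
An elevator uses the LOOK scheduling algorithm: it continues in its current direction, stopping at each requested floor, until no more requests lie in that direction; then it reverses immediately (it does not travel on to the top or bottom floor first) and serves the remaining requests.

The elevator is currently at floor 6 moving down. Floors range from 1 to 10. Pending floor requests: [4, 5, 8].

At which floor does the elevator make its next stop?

Answer: 5

Derivation:
Current floor: 6, direction: down
Requests above: [8]
Requests below: [4, 5]
Moving down and requests lie below → nearest below is max([4, 5]) = 5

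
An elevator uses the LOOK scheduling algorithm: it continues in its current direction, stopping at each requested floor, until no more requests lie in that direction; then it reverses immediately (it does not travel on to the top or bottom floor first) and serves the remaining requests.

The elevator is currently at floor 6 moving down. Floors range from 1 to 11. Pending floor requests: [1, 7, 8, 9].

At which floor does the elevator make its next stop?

Answer: 1

Derivation:
Current floor: 6, direction: down
Requests above: [7, 8, 9]
Requests below: [1]
Moving down and requests lie below → nearest below is max([1]) = 1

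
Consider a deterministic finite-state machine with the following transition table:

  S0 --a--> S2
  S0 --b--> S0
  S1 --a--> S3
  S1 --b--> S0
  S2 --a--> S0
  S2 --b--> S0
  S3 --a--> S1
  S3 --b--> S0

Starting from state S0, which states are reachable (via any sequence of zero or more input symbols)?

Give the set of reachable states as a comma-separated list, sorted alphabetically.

BFS from S0:
  visit S0: S0--a-->S2 (new), S0--b-->S0 (seen)
  visit S2: S2--a-->S0 (seen), S2--b-->S0 (seen)

Answer: S0, S2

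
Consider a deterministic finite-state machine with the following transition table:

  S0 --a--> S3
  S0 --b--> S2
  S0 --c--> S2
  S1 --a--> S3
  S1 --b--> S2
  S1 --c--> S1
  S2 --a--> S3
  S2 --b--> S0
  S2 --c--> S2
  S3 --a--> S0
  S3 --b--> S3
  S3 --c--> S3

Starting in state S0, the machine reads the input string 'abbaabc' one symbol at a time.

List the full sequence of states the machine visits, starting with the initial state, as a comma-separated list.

Start: S0
  read 'a': S0 --a--> S3
  read 'b': S3 --b--> S3
  read 'b': S3 --b--> S3
  read 'a': S3 --a--> S0
  read 'a': S0 --a--> S3
  read 'b': S3 --b--> S3
  read 'c': S3 --c--> S3

Answer: S0, S3, S3, S3, S0, S3, S3, S3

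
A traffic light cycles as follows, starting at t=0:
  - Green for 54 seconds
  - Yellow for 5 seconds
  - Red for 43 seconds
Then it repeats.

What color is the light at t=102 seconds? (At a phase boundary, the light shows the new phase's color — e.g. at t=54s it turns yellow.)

Cycle length = 54 + 5 + 43 = 102s
t = 102, phase_t = 102 mod 102 = 0
0 < 54 (green end) → GREEN

Answer: green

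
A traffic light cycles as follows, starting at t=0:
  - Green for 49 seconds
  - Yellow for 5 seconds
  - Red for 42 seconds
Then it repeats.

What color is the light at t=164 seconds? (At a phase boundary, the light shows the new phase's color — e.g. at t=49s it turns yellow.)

Answer: red

Derivation:
Cycle length = 49 + 5 + 42 = 96s
t = 164, phase_t = 164 mod 96 = 68
68 >= 54 → RED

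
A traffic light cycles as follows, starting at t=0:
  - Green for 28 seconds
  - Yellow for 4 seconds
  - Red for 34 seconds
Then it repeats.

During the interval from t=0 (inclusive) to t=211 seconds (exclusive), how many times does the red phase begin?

Cycle = 28+4+34 = 66s
red phase starts at t = k*66 + 32 for k=0,1,2,...
Need k*66+32 < 211 → k < 2.712
k ∈ {0, ..., 2} → 3 starts

Answer: 3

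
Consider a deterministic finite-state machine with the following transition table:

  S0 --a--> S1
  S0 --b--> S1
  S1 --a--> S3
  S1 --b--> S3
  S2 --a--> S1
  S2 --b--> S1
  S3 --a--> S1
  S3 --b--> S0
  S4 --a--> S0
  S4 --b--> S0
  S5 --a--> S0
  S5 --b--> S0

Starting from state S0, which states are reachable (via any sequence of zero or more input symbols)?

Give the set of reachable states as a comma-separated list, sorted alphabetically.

Answer: S0, S1, S3

Derivation:
BFS from S0:
  visit S0: S0--a-->S1 (new), S0--b-->S1 (seen)
  visit S1: S1--a-->S3 (new), S1--b-->S3 (seen)
  visit S3: S3--a-->S1 (seen), S3--b-->S0 (seen)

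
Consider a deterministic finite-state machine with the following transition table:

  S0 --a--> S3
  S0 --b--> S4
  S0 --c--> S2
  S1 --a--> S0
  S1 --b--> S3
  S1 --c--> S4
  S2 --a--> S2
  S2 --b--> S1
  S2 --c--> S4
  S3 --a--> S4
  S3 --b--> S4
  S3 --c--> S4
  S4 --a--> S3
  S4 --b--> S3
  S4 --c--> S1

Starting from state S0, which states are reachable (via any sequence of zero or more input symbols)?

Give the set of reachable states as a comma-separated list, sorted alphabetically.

BFS from S0:
  visit S0: S0--a-->S3 (new), S0--b-->S4 (new), S0--c-->S2 (new)
  visit S3: S3--a-->S4 (seen), S3--b-->S4 (seen), S3--c-->S4 (seen)
  visit S4: S4--a-->S3 (seen), S4--b-->S3 (seen), S4--c-->S1 (new)
  visit S2: S2--a-->S2 (seen), S2--b-->S1 (seen), S2--c-->S4 (seen)
  visit S1: S1--a-->S0 (seen), S1--b-->S3 (seen), S1--c-->S4 (seen)

Answer: S0, S1, S2, S3, S4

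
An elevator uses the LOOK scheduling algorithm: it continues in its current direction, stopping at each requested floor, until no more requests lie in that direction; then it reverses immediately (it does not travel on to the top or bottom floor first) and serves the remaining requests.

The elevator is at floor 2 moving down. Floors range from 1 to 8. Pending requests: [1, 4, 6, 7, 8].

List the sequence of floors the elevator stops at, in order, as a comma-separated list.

Current: 2, moving DOWN
Serve below first (descending): [1]
Then reverse, serve above (ascending): [4, 6, 7, 8]

Answer: 1, 4, 6, 7, 8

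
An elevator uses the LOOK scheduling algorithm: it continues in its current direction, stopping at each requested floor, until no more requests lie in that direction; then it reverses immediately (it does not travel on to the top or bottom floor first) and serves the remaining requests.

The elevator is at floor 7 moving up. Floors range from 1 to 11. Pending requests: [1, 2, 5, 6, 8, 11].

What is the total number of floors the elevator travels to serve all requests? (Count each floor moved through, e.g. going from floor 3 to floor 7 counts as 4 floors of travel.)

Answer: 14

Derivation:
Start at floor 7 moving up, LOOK stop order: [8, 11, 6, 5, 2, 1]
  7 → 8: |8-7| = 1, total = 1
  8 → 11: |11-8| = 3, total = 4
  11 → 6: |6-11| = 5, total = 9
  6 → 5: |5-6| = 1, total = 10
  5 → 2: |2-5| = 3, total = 13
  2 → 1: |1-2| = 1, total = 14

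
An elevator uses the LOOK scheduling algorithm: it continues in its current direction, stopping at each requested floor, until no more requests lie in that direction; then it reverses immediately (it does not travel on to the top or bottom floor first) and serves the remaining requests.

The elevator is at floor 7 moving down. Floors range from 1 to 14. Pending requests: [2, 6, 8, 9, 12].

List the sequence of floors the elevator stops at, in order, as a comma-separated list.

Current: 7, moving DOWN
Serve below first (descending): [6, 2]
Then reverse, serve above (ascending): [8, 9, 12]

Answer: 6, 2, 8, 9, 12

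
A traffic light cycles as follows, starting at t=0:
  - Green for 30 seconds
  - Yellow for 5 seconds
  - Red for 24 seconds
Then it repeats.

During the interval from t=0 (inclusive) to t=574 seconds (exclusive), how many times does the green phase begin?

Cycle = 30+5+24 = 59s
green phase starts at t = k*59 + 0 for k=0,1,2,...
Need k*59+0 < 574 → k < 9.729
k ∈ {0, ..., 9} → 10 starts

Answer: 10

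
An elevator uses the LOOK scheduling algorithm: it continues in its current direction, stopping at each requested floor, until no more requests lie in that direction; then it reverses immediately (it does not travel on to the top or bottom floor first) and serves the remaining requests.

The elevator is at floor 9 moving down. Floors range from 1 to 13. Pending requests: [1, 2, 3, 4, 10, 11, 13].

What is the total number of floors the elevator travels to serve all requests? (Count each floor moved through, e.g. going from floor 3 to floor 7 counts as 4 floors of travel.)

Start at floor 9 moving down, LOOK stop order: [4, 3, 2, 1, 10, 11, 13]
  9 → 4: |4-9| = 5, total = 5
  4 → 3: |3-4| = 1, total = 6
  3 → 2: |2-3| = 1, total = 7
  2 → 1: |1-2| = 1, total = 8
  1 → 10: |10-1| = 9, total = 17
  10 → 11: |11-10| = 1, total = 18
  11 → 13: |13-11| = 2, total = 20

Answer: 20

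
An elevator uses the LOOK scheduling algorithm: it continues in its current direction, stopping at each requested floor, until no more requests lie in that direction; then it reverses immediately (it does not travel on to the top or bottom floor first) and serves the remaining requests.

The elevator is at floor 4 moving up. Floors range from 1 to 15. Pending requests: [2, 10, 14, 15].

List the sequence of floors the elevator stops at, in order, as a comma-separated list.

Current: 4, moving UP
Serve above first (ascending): [10, 14, 15]
Then reverse, serve below (descending): [2]

Answer: 10, 14, 15, 2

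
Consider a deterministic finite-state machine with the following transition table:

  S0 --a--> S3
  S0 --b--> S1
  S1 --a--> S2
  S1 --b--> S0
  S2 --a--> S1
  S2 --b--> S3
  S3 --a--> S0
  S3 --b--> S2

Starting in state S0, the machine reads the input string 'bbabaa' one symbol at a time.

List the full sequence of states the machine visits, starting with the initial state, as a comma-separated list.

Answer: S0, S1, S0, S3, S2, S1, S2

Derivation:
Start: S0
  read 'b': S0 --b--> S1
  read 'b': S1 --b--> S0
  read 'a': S0 --a--> S3
  read 'b': S3 --b--> S2
  read 'a': S2 --a--> S1
  read 'a': S1 --a--> S2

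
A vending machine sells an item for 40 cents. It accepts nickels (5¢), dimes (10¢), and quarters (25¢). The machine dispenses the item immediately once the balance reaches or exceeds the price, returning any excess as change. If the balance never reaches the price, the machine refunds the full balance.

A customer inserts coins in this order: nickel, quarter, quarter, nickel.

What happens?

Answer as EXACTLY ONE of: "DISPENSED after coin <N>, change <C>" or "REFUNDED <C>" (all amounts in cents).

Answer: DISPENSED after coin 3, change 15

Derivation:
Price: 40¢
Coin 1 (nickel, 5¢): balance = 5¢
Coin 2 (quarter, 25¢): balance = 30¢
Coin 3 (quarter, 25¢): balance = 55¢
  → balance >= price → DISPENSE, change = 55 - 40 = 15¢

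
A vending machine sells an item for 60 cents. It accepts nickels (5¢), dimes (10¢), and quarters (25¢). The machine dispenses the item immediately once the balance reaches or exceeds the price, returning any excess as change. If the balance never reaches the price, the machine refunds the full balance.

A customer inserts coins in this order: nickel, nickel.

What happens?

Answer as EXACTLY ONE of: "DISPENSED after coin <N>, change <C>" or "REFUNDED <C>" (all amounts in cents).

Answer: REFUNDED 10

Derivation:
Price: 60¢
Coin 1 (nickel, 5¢): balance = 5¢
Coin 2 (nickel, 5¢): balance = 10¢
All coins inserted, balance 10¢ < price 60¢ → REFUND 10¢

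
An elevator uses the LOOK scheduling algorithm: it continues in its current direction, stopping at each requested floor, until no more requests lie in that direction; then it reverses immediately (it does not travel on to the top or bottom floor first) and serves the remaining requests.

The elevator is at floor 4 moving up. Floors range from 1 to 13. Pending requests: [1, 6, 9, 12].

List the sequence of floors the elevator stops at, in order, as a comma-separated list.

Current: 4, moving UP
Serve above first (ascending): [6, 9, 12]
Then reverse, serve below (descending): [1]

Answer: 6, 9, 12, 1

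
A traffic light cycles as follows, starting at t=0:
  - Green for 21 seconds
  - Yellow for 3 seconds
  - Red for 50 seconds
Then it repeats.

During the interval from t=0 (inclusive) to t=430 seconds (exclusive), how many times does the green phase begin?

Answer: 6

Derivation:
Cycle = 21+3+50 = 74s
green phase starts at t = k*74 + 0 for k=0,1,2,...
Need k*74+0 < 430 → k < 5.811
k ∈ {0, ..., 5} → 6 starts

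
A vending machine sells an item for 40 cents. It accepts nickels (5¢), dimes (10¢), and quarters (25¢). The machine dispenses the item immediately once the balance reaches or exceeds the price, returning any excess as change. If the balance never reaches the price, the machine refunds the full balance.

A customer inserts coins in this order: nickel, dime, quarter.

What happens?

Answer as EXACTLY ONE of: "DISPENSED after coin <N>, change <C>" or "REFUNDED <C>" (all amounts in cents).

Price: 40¢
Coin 1 (nickel, 5¢): balance = 5¢
Coin 2 (dime, 10¢): balance = 15¢
Coin 3 (quarter, 25¢): balance = 40¢
  → balance >= price → DISPENSE, change = 40 - 40 = 0¢

Answer: DISPENSED after coin 3, change 0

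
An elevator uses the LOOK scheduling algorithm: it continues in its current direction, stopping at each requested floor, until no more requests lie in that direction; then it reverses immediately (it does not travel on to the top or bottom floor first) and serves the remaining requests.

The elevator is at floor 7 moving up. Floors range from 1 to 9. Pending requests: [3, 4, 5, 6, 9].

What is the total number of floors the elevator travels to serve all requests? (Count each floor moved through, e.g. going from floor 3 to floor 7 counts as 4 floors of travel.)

Answer: 8

Derivation:
Start at floor 7 moving up, LOOK stop order: [9, 6, 5, 4, 3]
  7 → 9: |9-7| = 2, total = 2
  9 → 6: |6-9| = 3, total = 5
  6 → 5: |5-6| = 1, total = 6
  5 → 4: |4-5| = 1, total = 7
  4 → 3: |3-4| = 1, total = 8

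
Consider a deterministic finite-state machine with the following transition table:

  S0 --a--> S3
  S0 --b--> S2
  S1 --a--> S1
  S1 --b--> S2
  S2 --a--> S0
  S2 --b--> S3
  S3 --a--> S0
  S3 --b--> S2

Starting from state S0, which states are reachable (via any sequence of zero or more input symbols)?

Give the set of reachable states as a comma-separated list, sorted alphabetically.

Answer: S0, S2, S3

Derivation:
BFS from S0:
  visit S0: S0--a-->S3 (new), S0--b-->S2 (new)
  visit S3: S3--a-->S0 (seen), S3--b-->S2 (seen)
  visit S2: S2--a-->S0 (seen), S2--b-->S3 (seen)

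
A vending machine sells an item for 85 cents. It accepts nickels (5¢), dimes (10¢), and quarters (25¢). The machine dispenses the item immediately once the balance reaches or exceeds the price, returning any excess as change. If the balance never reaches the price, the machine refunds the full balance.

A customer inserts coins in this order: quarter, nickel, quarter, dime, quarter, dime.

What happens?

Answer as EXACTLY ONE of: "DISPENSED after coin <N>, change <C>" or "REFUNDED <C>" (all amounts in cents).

Price: 85¢
Coin 1 (quarter, 25¢): balance = 25¢
Coin 2 (nickel, 5¢): balance = 30¢
Coin 3 (quarter, 25¢): balance = 55¢
Coin 4 (dime, 10¢): balance = 65¢
Coin 5 (quarter, 25¢): balance = 90¢
  → balance >= price → DISPENSE, change = 90 - 85 = 5¢

Answer: DISPENSED after coin 5, change 5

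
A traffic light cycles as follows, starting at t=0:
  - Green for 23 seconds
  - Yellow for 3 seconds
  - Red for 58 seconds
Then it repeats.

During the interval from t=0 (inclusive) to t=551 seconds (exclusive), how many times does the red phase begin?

Cycle = 23+3+58 = 84s
red phase starts at t = k*84 + 26 for k=0,1,2,...
Need k*84+26 < 551 → k < 6.250
k ∈ {0, ..., 6} → 7 starts

Answer: 7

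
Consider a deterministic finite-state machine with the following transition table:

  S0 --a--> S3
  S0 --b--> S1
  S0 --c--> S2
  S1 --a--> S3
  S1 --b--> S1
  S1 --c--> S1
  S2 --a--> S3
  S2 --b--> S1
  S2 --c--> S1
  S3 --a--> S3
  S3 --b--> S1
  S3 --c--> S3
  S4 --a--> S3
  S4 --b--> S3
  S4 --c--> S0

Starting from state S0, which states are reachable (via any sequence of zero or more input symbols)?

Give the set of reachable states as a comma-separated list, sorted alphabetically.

Answer: S0, S1, S2, S3

Derivation:
BFS from S0:
  visit S0: S0--a-->S3 (new), S0--b-->S1 (new), S0--c-->S2 (new)
  visit S3: S3--a-->S3 (seen), S3--b-->S1 (seen), S3--c-->S3 (seen)
  visit S1: S1--a-->S3 (seen), S1--b-->S1 (seen), S1--c-->S1 (seen)
  visit S2: S2--a-->S3 (seen), S2--b-->S1 (seen), S2--c-->S1 (seen)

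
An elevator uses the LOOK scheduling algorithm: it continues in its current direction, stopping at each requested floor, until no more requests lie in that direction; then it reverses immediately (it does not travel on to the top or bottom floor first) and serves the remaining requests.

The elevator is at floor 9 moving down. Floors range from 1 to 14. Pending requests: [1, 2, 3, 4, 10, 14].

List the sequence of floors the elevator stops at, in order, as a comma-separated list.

Answer: 4, 3, 2, 1, 10, 14

Derivation:
Current: 9, moving DOWN
Serve below first (descending): [4, 3, 2, 1]
Then reverse, serve above (ascending): [10, 14]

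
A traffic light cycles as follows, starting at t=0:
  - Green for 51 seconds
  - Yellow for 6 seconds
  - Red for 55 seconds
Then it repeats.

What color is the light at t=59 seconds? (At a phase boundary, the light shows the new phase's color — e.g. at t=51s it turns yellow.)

Cycle length = 51 + 6 + 55 = 112s
t = 59, phase_t = 59 mod 112 = 59
59 >= 57 → RED

Answer: red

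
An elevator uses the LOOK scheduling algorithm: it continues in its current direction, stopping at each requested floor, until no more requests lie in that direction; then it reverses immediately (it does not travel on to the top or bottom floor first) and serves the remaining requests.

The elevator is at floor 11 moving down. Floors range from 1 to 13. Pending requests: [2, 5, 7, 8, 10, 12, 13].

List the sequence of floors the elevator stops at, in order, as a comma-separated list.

Answer: 10, 8, 7, 5, 2, 12, 13

Derivation:
Current: 11, moving DOWN
Serve below first (descending): [10, 8, 7, 5, 2]
Then reverse, serve above (ascending): [12, 13]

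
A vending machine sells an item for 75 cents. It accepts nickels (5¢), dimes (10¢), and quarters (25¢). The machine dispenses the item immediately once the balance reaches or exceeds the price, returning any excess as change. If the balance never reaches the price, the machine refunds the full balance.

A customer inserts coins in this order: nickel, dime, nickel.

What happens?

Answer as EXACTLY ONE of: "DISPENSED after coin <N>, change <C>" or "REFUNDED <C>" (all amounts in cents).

Price: 75¢
Coin 1 (nickel, 5¢): balance = 5¢
Coin 2 (dime, 10¢): balance = 15¢
Coin 3 (nickel, 5¢): balance = 20¢
All coins inserted, balance 20¢ < price 75¢ → REFUND 20¢

Answer: REFUNDED 20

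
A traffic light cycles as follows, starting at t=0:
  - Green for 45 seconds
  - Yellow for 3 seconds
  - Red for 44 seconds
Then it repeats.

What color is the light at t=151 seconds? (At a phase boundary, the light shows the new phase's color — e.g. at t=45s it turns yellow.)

Answer: red

Derivation:
Cycle length = 45 + 3 + 44 = 92s
t = 151, phase_t = 151 mod 92 = 59
59 >= 48 → RED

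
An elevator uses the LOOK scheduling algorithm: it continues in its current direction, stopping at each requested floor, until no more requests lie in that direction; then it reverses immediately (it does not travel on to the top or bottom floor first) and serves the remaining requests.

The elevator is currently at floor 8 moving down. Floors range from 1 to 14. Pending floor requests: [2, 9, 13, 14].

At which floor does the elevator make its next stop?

Answer: 2

Derivation:
Current floor: 8, direction: down
Requests above: [9, 13, 14]
Requests below: [2]
Moving down and requests lie below → nearest below is max([2]) = 2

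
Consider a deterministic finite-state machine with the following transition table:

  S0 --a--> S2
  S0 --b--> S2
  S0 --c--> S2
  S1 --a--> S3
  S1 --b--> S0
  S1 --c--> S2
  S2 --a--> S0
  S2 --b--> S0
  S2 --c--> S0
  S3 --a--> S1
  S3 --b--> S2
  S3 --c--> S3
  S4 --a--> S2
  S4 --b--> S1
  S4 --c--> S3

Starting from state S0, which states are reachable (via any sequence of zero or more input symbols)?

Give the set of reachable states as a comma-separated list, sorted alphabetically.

BFS from S0:
  visit S0: S0--a-->S2 (new), S0--b-->S2 (seen), S0--c-->S2 (seen)
  visit S2: S2--a-->S0 (seen), S2--b-->S0 (seen), S2--c-->S0 (seen)

Answer: S0, S2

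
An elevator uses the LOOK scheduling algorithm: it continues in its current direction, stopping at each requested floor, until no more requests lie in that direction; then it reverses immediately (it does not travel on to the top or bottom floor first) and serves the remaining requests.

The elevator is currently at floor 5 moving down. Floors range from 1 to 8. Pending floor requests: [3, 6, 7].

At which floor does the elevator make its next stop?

Current floor: 5, direction: down
Requests above: [6, 7]
Requests below: [3]
Moving down and requests lie below → nearest below is max([3]) = 3

Answer: 3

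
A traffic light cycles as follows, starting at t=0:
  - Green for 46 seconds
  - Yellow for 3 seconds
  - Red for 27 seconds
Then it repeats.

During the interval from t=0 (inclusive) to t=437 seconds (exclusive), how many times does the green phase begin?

Cycle = 46+3+27 = 76s
green phase starts at t = k*76 + 0 for k=0,1,2,...
Need k*76+0 < 437 → k < 5.750
k ∈ {0, ..., 5} → 6 starts

Answer: 6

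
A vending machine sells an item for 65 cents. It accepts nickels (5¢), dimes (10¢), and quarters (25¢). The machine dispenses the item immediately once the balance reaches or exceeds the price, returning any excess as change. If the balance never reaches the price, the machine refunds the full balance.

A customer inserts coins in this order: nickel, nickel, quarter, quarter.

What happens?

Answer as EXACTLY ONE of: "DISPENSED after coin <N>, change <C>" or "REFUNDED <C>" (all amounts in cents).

Answer: REFUNDED 60

Derivation:
Price: 65¢
Coin 1 (nickel, 5¢): balance = 5¢
Coin 2 (nickel, 5¢): balance = 10¢
Coin 3 (quarter, 25¢): balance = 35¢
Coin 4 (quarter, 25¢): balance = 60¢
All coins inserted, balance 60¢ < price 65¢ → REFUND 60¢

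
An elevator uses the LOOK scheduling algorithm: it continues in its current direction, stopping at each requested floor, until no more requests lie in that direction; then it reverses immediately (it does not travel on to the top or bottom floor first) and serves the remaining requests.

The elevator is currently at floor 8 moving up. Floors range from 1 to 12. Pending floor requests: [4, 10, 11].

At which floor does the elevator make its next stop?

Current floor: 8, direction: up
Requests above: [10, 11]
Requests below: [4]
Moving up and requests lie above → nearest above is min([10, 11]) = 10

Answer: 10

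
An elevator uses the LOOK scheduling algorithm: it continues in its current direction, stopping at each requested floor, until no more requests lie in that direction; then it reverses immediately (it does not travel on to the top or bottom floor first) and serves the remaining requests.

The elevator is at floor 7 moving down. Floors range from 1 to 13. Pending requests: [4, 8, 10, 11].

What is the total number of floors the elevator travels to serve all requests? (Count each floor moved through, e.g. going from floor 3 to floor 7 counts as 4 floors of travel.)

Answer: 10

Derivation:
Start at floor 7 moving down, LOOK stop order: [4, 8, 10, 11]
  7 → 4: |4-7| = 3, total = 3
  4 → 8: |8-4| = 4, total = 7
  8 → 10: |10-8| = 2, total = 9
  10 → 11: |11-10| = 1, total = 10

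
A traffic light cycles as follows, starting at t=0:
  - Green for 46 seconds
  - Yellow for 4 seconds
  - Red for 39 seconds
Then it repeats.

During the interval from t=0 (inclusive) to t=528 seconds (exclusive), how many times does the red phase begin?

Answer: 6

Derivation:
Cycle = 46+4+39 = 89s
red phase starts at t = k*89 + 50 for k=0,1,2,...
Need k*89+50 < 528 → k < 5.371
k ∈ {0, ..., 5} → 6 starts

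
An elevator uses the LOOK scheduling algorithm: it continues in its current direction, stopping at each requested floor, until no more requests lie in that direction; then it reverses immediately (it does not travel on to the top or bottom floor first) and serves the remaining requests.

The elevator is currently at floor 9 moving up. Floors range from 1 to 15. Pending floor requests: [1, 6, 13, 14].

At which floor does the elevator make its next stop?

Answer: 13

Derivation:
Current floor: 9, direction: up
Requests above: [13, 14]
Requests below: [1, 6]
Moving up and requests lie above → nearest above is min([13, 14]) = 13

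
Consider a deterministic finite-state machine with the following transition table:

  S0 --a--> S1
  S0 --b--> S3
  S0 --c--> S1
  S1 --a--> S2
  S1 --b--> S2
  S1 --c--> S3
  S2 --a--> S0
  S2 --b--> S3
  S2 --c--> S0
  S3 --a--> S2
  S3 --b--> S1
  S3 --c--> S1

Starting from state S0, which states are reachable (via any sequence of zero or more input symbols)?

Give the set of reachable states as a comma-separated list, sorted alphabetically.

BFS from S0:
  visit S0: S0--a-->S1 (new), S0--b-->S3 (new), S0--c-->S1 (seen)
  visit S1: S1--a-->S2 (new), S1--b-->S2 (seen), S1--c-->S3 (seen)
  visit S3: S3--a-->S2 (seen), S3--b-->S1 (seen), S3--c-->S1 (seen)
  visit S2: S2--a-->S0 (seen), S2--b-->S3 (seen), S2--c-->S0 (seen)

Answer: S0, S1, S2, S3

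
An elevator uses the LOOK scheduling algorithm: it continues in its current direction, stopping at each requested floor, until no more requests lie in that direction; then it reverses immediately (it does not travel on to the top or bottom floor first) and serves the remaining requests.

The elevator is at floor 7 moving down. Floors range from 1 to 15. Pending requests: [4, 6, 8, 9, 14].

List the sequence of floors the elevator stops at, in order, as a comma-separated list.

Current: 7, moving DOWN
Serve below first (descending): [6, 4]
Then reverse, serve above (ascending): [8, 9, 14]

Answer: 6, 4, 8, 9, 14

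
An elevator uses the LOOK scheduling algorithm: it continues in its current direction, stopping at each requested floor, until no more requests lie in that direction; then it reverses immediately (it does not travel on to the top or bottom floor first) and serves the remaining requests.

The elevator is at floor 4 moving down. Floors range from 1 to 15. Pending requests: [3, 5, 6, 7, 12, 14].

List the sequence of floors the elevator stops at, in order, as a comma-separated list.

Current: 4, moving DOWN
Serve below first (descending): [3]
Then reverse, serve above (ascending): [5, 6, 7, 12, 14]

Answer: 3, 5, 6, 7, 12, 14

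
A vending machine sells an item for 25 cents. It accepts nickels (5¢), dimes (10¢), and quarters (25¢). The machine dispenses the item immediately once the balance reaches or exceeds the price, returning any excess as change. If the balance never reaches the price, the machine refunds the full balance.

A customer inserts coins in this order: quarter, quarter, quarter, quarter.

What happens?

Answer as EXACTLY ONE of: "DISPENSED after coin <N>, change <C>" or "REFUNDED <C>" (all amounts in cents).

Price: 25¢
Coin 1 (quarter, 25¢): balance = 25¢
  → balance >= price → DISPENSE, change = 25 - 25 = 0¢

Answer: DISPENSED after coin 1, change 0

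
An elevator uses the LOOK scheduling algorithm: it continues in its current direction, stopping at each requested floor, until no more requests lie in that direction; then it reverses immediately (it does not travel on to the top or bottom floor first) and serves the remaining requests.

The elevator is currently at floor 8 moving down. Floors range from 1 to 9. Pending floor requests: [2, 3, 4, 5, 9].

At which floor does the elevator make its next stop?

Current floor: 8, direction: down
Requests above: [9]
Requests below: [2, 3, 4, 5]
Moving down and requests lie below → nearest below is max([2, 3, 4, 5]) = 5

Answer: 5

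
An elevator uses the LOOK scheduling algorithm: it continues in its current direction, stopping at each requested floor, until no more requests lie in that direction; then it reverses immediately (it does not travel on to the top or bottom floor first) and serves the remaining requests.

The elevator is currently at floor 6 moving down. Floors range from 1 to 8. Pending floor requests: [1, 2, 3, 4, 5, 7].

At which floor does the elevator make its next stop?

Current floor: 6, direction: down
Requests above: [7]
Requests below: [1, 2, 3, 4, 5]
Moving down and requests lie below → nearest below is max([1, 2, 3, 4, 5]) = 5

Answer: 5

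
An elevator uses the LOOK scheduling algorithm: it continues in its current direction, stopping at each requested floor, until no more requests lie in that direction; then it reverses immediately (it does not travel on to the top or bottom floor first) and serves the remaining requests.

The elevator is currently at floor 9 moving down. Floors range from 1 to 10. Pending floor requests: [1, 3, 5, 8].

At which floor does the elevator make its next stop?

Current floor: 9, direction: down
Requests above: []
Requests below: [1, 3, 5, 8]
Moving down and requests lie below → nearest below is max([1, 3, 5, 8]) = 8

Answer: 8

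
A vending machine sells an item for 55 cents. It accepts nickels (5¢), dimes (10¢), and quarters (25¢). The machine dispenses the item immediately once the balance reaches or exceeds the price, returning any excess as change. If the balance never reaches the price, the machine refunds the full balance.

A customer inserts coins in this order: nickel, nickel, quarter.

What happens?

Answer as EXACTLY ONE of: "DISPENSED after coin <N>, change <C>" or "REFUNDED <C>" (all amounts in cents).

Answer: REFUNDED 35

Derivation:
Price: 55¢
Coin 1 (nickel, 5¢): balance = 5¢
Coin 2 (nickel, 5¢): balance = 10¢
Coin 3 (quarter, 25¢): balance = 35¢
All coins inserted, balance 35¢ < price 55¢ → REFUND 35¢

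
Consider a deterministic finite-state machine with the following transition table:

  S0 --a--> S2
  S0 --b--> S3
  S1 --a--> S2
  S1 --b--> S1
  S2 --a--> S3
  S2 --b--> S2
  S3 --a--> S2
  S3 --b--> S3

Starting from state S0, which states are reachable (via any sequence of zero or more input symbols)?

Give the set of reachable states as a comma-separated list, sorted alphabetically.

BFS from S0:
  visit S0: S0--a-->S2 (new), S0--b-->S3 (new)
  visit S2: S2--a-->S3 (seen), S2--b-->S2 (seen)
  visit S3: S3--a-->S2 (seen), S3--b-->S3 (seen)

Answer: S0, S2, S3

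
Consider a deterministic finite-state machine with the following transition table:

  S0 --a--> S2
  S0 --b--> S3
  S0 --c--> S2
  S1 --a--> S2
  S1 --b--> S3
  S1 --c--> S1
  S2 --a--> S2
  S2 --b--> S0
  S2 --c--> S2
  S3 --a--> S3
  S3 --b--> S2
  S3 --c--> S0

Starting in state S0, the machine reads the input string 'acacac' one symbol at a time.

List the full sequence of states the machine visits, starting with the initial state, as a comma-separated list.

Answer: S0, S2, S2, S2, S2, S2, S2

Derivation:
Start: S0
  read 'a': S0 --a--> S2
  read 'c': S2 --c--> S2
  read 'a': S2 --a--> S2
  read 'c': S2 --c--> S2
  read 'a': S2 --a--> S2
  read 'c': S2 --c--> S2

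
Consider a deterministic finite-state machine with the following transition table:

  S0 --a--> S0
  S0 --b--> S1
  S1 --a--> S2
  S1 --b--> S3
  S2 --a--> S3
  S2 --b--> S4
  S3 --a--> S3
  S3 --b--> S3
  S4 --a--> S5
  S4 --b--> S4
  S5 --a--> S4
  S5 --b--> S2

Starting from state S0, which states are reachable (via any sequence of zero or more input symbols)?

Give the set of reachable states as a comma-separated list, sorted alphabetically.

BFS from S0:
  visit S0: S0--a-->S0 (seen), S0--b-->S1 (new)
  visit S1: S1--a-->S2 (new), S1--b-->S3 (new)
  visit S2: S2--a-->S3 (seen), S2--b-->S4 (new)
  visit S3: S3--a-->S3 (seen), S3--b-->S3 (seen)
  visit S4: S4--a-->S5 (new), S4--b-->S4 (seen)
  visit S5: S5--a-->S4 (seen), S5--b-->S2 (seen)

Answer: S0, S1, S2, S3, S4, S5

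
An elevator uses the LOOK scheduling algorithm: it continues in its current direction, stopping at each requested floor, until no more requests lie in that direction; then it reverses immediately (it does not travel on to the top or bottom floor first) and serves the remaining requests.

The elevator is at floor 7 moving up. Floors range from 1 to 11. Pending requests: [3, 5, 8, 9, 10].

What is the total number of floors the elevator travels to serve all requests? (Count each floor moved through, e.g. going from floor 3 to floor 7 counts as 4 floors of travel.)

Answer: 10

Derivation:
Start at floor 7 moving up, LOOK stop order: [8, 9, 10, 5, 3]
  7 → 8: |8-7| = 1, total = 1
  8 → 9: |9-8| = 1, total = 2
  9 → 10: |10-9| = 1, total = 3
  10 → 5: |5-10| = 5, total = 8
  5 → 3: |3-5| = 2, total = 10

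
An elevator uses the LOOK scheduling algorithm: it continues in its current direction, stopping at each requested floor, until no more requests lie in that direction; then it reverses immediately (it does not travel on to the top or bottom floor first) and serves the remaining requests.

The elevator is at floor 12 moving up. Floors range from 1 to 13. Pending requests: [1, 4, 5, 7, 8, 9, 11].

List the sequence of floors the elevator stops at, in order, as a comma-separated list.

Answer: 11, 9, 8, 7, 5, 4, 1

Derivation:
Current: 12, moving UP
Serve above first (ascending): []
Then reverse, serve below (descending): [11, 9, 8, 7, 5, 4, 1]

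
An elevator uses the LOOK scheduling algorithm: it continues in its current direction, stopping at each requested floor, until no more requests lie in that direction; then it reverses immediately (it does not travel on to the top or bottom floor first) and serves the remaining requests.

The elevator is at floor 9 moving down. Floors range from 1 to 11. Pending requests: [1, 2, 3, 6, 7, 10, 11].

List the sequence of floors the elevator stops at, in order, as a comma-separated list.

Answer: 7, 6, 3, 2, 1, 10, 11

Derivation:
Current: 9, moving DOWN
Serve below first (descending): [7, 6, 3, 2, 1]
Then reverse, serve above (ascending): [10, 11]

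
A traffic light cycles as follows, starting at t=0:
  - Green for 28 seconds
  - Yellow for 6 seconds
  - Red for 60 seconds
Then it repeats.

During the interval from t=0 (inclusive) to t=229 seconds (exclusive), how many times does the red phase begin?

Answer: 3

Derivation:
Cycle = 28+6+60 = 94s
red phase starts at t = k*94 + 34 for k=0,1,2,...
Need k*94+34 < 229 → k < 2.074
k ∈ {0, ..., 2} → 3 starts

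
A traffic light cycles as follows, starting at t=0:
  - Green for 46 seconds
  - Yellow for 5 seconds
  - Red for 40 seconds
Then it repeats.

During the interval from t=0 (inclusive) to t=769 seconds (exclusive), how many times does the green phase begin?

Answer: 9

Derivation:
Cycle = 46+5+40 = 91s
green phase starts at t = k*91 + 0 for k=0,1,2,...
Need k*91+0 < 769 → k < 8.451
k ∈ {0, ..., 8} → 9 starts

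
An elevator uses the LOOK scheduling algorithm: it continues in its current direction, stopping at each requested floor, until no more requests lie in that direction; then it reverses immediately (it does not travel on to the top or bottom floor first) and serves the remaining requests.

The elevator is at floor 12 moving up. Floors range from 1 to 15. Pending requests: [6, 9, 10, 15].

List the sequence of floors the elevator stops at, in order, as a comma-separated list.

Answer: 15, 10, 9, 6

Derivation:
Current: 12, moving UP
Serve above first (ascending): [15]
Then reverse, serve below (descending): [10, 9, 6]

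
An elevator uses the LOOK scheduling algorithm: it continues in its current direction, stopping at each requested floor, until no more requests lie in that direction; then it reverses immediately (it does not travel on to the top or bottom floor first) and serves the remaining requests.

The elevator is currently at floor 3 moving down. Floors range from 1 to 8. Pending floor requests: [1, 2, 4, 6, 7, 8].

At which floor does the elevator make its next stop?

Current floor: 3, direction: down
Requests above: [4, 6, 7, 8]
Requests below: [1, 2]
Moving down and requests lie below → nearest below is max([1, 2]) = 2

Answer: 2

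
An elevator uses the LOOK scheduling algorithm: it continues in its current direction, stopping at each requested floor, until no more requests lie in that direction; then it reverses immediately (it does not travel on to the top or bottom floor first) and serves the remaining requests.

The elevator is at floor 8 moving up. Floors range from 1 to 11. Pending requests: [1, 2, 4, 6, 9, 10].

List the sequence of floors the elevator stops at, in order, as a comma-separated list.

Answer: 9, 10, 6, 4, 2, 1

Derivation:
Current: 8, moving UP
Serve above first (ascending): [9, 10]
Then reverse, serve below (descending): [6, 4, 2, 1]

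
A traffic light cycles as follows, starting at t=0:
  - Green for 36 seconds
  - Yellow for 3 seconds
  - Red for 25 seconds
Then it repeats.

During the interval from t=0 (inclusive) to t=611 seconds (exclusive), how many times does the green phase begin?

Answer: 10

Derivation:
Cycle = 36+3+25 = 64s
green phase starts at t = k*64 + 0 for k=0,1,2,...
Need k*64+0 < 611 → k < 9.547
k ∈ {0, ..., 9} → 10 starts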